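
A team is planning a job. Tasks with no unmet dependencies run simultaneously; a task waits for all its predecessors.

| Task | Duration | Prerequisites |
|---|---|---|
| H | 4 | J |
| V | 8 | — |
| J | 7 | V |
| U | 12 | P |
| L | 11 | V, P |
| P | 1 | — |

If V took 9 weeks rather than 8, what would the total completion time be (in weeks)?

20

The binding path is V→J→H = 8+7+4 = 19; finish at 19 weeks.
V lies on that path, so at 9 weeks the path becomes 20 weeks.
No other chain overtakes it, so the finish is 20 weeks.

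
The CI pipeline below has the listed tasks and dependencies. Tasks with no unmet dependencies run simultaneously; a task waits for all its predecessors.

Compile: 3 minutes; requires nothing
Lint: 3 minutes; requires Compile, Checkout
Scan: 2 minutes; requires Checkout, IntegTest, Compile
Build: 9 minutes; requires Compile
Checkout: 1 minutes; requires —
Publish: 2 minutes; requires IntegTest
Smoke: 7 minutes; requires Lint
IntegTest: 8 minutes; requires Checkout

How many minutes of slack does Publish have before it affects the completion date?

The longest chain is Compile→Lint→Smoke = 3+3+7 = 13; overall finish 13 minutes.
Publish finishes as early as 11 and must finish by 13.
So Publish can slip 13 − 11 = 2 minutes.

2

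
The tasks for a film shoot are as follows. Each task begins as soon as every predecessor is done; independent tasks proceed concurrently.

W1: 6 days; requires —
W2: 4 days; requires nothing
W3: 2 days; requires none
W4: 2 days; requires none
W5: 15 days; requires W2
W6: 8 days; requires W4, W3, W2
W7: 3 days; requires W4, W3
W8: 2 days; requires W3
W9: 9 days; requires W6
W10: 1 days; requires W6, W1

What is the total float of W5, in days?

W2→W6→W9 = 4+8+9 = 21 sets the makespan at 21 days.
Longest path through W5: 19 days (earliest finish 19, latest finish 21).
Slack of W5 = 6 − 4 = 2 days.

2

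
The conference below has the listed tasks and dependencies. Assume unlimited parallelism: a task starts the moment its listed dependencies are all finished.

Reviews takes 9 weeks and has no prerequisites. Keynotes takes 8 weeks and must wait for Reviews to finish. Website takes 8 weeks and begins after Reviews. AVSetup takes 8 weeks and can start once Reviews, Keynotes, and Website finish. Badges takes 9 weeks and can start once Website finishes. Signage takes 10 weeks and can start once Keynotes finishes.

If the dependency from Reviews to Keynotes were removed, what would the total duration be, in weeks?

26

With the dependency in place, Reviews→Keynotes→Signage = 9+8+10 = 27 sets the finish at 27 weeks.
Without Reviews→Keynotes, Keynotes's earliest start moves from 9 to 0.
The longest chain is now Reviews→Website→Badges = 9+8+9 = 26, so the conference takes 26 weeks.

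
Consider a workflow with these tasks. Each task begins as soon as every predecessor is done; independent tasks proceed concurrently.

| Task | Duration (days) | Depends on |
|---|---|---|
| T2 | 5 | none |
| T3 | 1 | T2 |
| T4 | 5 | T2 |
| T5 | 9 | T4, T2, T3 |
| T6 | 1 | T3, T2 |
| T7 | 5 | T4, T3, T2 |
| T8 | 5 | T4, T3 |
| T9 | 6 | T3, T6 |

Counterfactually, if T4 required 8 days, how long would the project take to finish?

Actual critical path: T2→T4→T5 = 5+5+9 = 19 ⇒ 19 days.
T4 lies on that path, so at 8 days the path becomes 22 days.
That remains the longest chain; total 22 days.

22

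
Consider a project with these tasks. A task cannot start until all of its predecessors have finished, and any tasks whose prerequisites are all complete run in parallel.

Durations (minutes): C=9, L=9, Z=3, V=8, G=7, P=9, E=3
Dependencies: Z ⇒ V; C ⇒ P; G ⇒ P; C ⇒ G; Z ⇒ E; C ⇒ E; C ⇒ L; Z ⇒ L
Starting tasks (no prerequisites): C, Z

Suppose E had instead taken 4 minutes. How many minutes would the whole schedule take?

Critical path before the change: C→G→P = 9+7+9 = 25 giving 25 minutes.
E has 13 minutes of float (longest path through it is 12).
That remains the longest chain; total 25 minutes.

25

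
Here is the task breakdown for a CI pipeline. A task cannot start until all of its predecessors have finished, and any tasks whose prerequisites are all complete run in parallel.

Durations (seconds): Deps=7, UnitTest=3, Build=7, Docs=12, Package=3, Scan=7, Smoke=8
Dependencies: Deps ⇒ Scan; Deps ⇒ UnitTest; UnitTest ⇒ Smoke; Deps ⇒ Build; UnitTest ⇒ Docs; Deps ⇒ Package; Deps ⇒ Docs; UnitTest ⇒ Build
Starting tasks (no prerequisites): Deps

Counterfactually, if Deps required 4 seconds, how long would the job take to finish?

19

Critical path before the change: Deps→UnitTest→Docs = 7+3+12 = 22 giving 22 seconds.
Deps is on the critical path; changing it to 4 makes that path 19 seconds.
The critical path is still Deps→UnitTest→Docs; finish is now 19 seconds.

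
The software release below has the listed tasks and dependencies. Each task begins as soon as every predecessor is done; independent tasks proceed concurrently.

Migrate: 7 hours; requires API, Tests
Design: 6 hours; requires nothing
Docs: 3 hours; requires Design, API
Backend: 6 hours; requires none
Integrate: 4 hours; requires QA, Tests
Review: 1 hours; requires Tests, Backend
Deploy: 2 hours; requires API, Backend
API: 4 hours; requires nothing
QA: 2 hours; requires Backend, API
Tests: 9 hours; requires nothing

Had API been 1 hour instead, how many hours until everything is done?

16

Baseline: Tests→Migrate = 9+7 = 16 → 16 hours.
API has 5 hours of float (longest path through it is 11).
The critical path is still Tests→Migrate; finish is now 16 hours.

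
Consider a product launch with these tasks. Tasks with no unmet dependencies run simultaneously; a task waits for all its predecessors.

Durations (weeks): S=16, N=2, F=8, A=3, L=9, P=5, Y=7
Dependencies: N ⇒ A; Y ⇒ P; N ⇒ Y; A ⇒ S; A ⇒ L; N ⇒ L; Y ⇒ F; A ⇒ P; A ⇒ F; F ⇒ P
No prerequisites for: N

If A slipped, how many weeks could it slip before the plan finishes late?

N→Y→F→P = 2+7+8+5 = 22 sets the makespan at 22 weeks.
A finishes as early as 5 and must finish by 6.
So A can slip 6 − 5 = 1 week.

1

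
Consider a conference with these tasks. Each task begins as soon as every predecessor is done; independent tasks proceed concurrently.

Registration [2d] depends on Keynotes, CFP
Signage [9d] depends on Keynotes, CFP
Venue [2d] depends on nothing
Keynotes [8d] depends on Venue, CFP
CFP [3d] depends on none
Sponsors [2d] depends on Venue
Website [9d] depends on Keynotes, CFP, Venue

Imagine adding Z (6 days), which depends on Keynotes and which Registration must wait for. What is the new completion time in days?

Originally the schedule takes 20 days.
With Z inserted, Registration now waits for max(Keynotes, CFP, Z).
New critical path: CFP→Keynotes→Website = 3+8+9 = 20 ⇒ 20 days.

20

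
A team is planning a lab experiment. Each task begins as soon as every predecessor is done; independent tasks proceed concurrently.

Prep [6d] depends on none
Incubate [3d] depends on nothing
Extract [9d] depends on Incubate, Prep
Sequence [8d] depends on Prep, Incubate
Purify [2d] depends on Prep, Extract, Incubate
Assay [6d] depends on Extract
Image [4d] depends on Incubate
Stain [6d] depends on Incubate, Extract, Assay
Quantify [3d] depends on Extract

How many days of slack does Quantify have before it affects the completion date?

9

Prep→Extract→Assay→Stain = 6+9+6+6 = 27 sets the makespan at 27 days.
Longest path through Quantify: 18 days (earliest finish 18, latest finish 27).
Float = 27 − 18 = 9.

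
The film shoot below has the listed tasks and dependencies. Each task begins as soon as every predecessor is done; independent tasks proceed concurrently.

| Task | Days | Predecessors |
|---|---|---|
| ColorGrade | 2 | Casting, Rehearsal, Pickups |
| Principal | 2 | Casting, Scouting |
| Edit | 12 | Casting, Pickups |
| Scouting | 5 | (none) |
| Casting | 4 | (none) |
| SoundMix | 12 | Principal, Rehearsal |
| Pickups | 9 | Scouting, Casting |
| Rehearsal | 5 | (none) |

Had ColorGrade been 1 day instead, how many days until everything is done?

The binding path is Scouting→Pickups→Edit = 5+9+12 = 26; finish at 26 days.
The longest path through ColorGrade is only 16 days, so ColorGrade has float 10.
No other chain overtakes it, so the finish is 26 days.

26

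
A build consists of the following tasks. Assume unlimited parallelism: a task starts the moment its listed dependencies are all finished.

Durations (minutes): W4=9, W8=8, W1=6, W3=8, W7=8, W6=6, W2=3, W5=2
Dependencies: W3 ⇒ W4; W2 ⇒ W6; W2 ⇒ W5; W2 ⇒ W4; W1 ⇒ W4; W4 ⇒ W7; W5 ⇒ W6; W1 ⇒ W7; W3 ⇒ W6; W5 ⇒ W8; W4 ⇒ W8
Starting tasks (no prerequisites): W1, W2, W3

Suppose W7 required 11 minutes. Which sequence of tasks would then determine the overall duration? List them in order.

The binding path is W3→W4→W7 = 8+9+8 = 25; finish at 25 minutes.
W7 is on the critical path; changing it to 11 makes that path 28 minutes.
No other chain overtakes it, so the finish is 28 minutes.

W3, W4, W7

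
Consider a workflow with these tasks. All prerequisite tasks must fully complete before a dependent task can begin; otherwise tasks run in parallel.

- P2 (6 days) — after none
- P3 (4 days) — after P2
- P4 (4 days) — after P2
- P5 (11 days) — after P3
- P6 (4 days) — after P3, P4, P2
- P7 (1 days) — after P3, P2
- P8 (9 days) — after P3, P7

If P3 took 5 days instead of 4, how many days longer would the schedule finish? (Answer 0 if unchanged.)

1

Baseline: P2→P3→P5 = 6+4+11 = 21 → 21 days.
P3 is on the critical path; changing it to 5 makes that path 22 days.
No other chain overtakes it, so the finish is 22 days.
Change in finish: 22 − 21 = +1 days.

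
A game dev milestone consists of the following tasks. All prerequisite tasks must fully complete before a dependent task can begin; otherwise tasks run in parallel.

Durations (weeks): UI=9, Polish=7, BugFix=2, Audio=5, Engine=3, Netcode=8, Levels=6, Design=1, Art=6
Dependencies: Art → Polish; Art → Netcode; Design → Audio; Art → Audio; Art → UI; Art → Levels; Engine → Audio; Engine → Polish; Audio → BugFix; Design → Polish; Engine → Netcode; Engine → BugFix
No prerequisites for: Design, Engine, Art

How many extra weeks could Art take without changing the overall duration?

0

Critical path: Art→UI = 6+9 = 15, so the finish is 15 weeks.
The longest chain containing Art totals 15 weeks.
So Art can slip 6 − 6 = 0 weeks.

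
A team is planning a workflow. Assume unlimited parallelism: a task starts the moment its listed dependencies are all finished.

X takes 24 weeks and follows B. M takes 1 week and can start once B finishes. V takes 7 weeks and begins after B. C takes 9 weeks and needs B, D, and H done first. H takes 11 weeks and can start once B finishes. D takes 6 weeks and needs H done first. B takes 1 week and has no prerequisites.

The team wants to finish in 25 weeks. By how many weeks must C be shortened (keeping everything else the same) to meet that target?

Current finish: 27 weeks; target: 25.
C is on every critical path, so each week cut from C cuts the finish by one (this holds down to a finish of 25).
Need 27 − 25 = 2 weeks off C → C becomes 7 weeks, finish becomes 25.

2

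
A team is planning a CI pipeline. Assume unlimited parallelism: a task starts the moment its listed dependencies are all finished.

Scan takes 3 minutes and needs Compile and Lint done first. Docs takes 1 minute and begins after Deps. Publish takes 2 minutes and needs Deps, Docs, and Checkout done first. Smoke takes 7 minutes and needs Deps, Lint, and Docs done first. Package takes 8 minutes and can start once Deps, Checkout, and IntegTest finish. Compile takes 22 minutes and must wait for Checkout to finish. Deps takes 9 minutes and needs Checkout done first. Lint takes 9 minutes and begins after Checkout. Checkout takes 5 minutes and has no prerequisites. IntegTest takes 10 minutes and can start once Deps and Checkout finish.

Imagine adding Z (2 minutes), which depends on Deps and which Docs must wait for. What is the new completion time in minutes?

32

Originally the project takes 32 minutes.
With Z inserted, Docs now waits for max(Deps, Z).
New critical path: Checkout→Deps→IntegTest→Package = 5+9+10+8 = 32 ⇒ 32 minutes.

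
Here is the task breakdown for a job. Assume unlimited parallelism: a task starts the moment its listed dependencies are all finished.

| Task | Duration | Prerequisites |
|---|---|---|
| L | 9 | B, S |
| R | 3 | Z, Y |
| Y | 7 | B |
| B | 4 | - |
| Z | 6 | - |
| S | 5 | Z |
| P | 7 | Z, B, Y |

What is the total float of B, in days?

The longest chain is Z→S→L = 6+5+9 = 20; overall finish 20 days.
Longest path through B: 18 days (earliest finish 4, latest finish 6).
Float = 20 − 18 = 2.

2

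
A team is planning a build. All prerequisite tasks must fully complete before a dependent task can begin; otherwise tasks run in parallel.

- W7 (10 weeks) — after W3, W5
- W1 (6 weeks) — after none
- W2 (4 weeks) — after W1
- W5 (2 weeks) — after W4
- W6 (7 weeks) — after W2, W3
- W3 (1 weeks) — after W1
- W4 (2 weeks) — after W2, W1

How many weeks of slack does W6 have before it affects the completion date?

7

W1→W2→W4→W5→W7 = 6+4+2+2+10 = 24 sets the makespan at 24 weeks.
W6 finishes as early as 17 and must finish by 24.
Slack of W6 = 17 − 10 = 7 weeks.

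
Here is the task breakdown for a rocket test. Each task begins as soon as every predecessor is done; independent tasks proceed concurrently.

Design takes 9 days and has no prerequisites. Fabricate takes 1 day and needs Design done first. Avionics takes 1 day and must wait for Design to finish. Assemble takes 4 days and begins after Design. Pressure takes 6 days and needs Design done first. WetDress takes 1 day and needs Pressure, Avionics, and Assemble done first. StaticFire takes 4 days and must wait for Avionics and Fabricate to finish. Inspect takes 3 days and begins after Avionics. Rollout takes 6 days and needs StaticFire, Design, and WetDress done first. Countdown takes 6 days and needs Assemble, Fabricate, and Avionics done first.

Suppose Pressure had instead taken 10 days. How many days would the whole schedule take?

As given, the longest chain is Design→Pressure→WetDress→Rollout = 9+6+1+6 = 22, so the finish is 22 days.
Since Pressure is critical, the +4 change carries straight to that chain (now 26 days).
That remains the longest chain; total 26 days.

26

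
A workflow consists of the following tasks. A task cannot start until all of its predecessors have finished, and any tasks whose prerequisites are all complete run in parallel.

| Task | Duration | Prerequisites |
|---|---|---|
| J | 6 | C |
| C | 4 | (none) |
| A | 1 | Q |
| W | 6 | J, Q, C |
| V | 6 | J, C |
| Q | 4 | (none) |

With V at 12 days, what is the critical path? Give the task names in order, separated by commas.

The binding path is C→J→V = 4+6+6 = 16; finish at 16 days.
Since V is critical, the +6 change carries straight to that chain (now 22 days).
The critical path is still C→J→V; finish is now 22 days.

C, J, V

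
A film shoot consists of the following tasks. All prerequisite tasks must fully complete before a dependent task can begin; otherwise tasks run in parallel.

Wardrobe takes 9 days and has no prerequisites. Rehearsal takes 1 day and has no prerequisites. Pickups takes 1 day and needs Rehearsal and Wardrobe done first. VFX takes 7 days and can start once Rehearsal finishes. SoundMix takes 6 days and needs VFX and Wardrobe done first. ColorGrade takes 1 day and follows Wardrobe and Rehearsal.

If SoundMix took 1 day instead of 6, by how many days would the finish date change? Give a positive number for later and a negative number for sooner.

-5

Critical path before the change: Wardrobe→SoundMix = 9+6 = 15 giving 15 days.
Since SoundMix is critical, the -5 change carries straight to that chain (now 10 days).
New critical path: Wardrobe→Pickups = 9+1 = 10 ⇒ 10 days.
Change in finish: 10 − 15 = -5 days.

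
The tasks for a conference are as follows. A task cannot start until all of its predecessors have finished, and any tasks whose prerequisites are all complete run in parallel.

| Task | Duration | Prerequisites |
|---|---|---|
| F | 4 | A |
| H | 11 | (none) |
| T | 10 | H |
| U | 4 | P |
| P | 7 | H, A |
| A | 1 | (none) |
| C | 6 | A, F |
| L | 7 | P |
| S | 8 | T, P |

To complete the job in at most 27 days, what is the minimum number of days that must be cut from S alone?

2

Current finish: 29 days; target: 27.
S is on every critical path, so each day cut from S cuts the finish by one (this holds down to a finish of 25).
Need 29 − 27 = 2 days off S → S becomes 6 days, finish becomes 27.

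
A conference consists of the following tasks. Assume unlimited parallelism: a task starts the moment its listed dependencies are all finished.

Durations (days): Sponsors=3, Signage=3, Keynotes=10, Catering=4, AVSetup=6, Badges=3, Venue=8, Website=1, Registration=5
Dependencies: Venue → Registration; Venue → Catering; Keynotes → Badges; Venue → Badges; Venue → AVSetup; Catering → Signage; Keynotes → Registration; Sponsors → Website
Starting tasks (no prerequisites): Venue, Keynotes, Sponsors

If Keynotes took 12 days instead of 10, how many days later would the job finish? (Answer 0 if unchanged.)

2

The binding path is Keynotes→Registration = 10+5 = 15; finish at 15 days.
Keynotes lies on that path, so at 12 days the path becomes 17 days.
That remains the longest chain; total 17 days.
Change in finish: 17 − 15 = +2 days.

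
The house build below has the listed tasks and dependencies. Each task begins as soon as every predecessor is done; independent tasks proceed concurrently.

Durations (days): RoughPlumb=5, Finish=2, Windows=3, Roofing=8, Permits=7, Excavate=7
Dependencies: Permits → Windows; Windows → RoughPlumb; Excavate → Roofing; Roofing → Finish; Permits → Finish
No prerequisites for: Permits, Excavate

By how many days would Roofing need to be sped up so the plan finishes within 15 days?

Current finish: 17 days; target: 15.
Roofing is on every critical path, so each day cut from Roofing cuts the finish by one (this holds down to a finish of 15).
Need 17 − 15 = 2 days off Roofing → Roofing becomes 6 days, finish becomes 15.

2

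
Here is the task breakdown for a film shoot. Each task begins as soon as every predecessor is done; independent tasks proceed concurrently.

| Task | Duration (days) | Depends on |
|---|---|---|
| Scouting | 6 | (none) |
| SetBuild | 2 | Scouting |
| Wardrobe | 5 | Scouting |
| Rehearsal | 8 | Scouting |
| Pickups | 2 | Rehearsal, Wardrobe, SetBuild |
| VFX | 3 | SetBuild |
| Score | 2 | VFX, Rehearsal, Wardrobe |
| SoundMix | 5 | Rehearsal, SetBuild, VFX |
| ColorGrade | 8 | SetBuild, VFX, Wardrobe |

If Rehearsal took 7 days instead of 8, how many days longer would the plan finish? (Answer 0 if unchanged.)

0

Critical path before the change: Scouting→Rehearsal→SoundMix = 6+8+5 = 19 giving 19 days.
Since Rehearsal is critical, the -1 change carries straight to that chain (now 18 days).
New critical path: Scouting→SetBuild→VFX→ColorGrade = 6+2+3+8 = 19 ⇒ 19 days.
Change in finish: 19 − 19 = +0 days.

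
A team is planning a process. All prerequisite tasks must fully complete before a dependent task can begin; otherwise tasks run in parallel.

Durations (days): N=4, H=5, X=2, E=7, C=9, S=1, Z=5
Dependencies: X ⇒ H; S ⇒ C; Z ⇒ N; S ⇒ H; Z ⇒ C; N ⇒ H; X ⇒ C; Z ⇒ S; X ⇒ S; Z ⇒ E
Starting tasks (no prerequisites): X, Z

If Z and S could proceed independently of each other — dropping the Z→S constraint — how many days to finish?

With the dependency in place, Z→S→C = 5+1+9 = 15 sets the finish at 15 days.
Without Z→S, S's earliest start moves from 5 to 2.
New critical path: Z→N→H = 5+4+5 = 14 ⇒ 14 days.

14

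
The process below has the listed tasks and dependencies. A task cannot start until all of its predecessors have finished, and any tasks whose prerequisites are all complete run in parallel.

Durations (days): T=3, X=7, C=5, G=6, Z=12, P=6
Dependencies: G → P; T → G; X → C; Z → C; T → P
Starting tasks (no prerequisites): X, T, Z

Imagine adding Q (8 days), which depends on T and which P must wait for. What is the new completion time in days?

17

Originally the project takes 17 days.
With Q inserted, P now waits for max(G, T, Q).
New critical path: T→Q→P = 3+8+6 = 17 ⇒ 17 days.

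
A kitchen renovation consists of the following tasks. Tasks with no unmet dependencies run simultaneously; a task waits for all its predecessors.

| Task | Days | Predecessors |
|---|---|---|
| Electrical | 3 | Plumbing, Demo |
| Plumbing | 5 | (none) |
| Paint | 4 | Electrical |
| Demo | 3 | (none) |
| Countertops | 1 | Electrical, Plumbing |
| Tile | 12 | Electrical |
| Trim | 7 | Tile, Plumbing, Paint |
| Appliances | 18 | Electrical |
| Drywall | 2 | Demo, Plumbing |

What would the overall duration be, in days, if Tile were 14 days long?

29

The binding path is Plumbing→Electrical→Tile→Trim = 5+3+12+7 = 27; finish at 27 days.
Since Tile is critical, the +2 change carries straight to that chain (now 29 days).
No other chain overtakes it, so the finish is 29 days.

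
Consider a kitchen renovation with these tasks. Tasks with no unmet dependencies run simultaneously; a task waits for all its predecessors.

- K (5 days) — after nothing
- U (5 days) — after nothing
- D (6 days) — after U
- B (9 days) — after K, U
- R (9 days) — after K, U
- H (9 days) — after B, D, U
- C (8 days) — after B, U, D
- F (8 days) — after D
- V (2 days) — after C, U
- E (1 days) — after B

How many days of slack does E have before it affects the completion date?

Critical path: K→B→C→V = 5+9+8+2 = 24, so the finish is 24 days.
The longest chain containing E totals 15 days.
Float = 24 − 15 = 9.

9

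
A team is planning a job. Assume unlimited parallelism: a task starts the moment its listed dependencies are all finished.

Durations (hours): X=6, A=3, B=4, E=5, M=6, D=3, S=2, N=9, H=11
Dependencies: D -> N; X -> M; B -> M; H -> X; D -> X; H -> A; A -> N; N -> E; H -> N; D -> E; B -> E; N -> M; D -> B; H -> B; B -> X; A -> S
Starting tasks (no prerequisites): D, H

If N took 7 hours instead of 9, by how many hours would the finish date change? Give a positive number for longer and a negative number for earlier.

-2

Actual critical path: H→A→N→M = 11+3+9+6 = 29 ⇒ 29 hours.
N lies on that path, so at 7 hours the path becomes 27 hours.
The binding chain switches to H→B→X→M = 11+4+6+6 = 27; finish 27 hours.
Change in finish: 27 − 29 = -2 hours.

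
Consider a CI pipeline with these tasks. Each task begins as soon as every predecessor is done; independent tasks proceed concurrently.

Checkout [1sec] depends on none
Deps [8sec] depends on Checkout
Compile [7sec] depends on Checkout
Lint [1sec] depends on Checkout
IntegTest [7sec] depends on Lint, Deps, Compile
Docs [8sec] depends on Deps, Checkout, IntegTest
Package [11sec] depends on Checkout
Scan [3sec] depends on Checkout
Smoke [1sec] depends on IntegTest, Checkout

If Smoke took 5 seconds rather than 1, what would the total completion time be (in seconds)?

The binding path is Checkout→Deps→IntegTest→Docs = 1+8+7+8 = 24; finish at 24 seconds.
Smoke is off the critical path — its longest chain is 17 seconds, giving 7 of slack.
That remains the longest chain; total 24 seconds.

24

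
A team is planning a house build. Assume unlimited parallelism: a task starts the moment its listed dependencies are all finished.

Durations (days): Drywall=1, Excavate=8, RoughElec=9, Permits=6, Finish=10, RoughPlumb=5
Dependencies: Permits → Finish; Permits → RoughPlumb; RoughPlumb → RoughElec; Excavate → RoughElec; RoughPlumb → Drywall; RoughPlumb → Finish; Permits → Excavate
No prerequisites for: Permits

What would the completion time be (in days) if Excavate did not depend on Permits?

Before: longest chain Permits→Excavate→RoughElec = 6+8+9 = 23, finish 23.
Without Permits→Excavate, Excavate's earliest start moves from 6 to 0.
New critical path: Permits→RoughPlumb→Finish = 6+5+10 = 21 ⇒ 21 days.

21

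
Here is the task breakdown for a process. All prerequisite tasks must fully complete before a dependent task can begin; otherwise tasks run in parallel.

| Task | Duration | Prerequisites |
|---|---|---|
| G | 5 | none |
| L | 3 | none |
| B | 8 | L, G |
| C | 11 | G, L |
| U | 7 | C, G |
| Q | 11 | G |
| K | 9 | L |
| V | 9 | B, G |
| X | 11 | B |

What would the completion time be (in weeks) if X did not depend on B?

Original critical path: G→B→X = 5+8+11 = 24 ⇒ 24 weeks.
Without B→X, X's earliest start moves from 13 to 0.
After: G→C→U = 5+11+7 = 23 → 23 weeks.

23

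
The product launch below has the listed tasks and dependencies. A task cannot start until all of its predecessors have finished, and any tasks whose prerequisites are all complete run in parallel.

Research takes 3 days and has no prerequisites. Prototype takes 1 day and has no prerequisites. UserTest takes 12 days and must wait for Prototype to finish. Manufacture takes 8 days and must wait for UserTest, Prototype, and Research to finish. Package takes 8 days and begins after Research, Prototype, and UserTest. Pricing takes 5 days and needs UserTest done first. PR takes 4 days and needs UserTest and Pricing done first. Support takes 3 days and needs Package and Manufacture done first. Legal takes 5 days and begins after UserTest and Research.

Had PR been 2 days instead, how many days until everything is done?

24

The binding path is Prototype→UserTest→Manufacture→Support = 1+12+8+3 = 24; finish at 24 days.
PR has 2 days of float (longest path through it is 22).
No other chain overtakes it, so the finish is 24 days.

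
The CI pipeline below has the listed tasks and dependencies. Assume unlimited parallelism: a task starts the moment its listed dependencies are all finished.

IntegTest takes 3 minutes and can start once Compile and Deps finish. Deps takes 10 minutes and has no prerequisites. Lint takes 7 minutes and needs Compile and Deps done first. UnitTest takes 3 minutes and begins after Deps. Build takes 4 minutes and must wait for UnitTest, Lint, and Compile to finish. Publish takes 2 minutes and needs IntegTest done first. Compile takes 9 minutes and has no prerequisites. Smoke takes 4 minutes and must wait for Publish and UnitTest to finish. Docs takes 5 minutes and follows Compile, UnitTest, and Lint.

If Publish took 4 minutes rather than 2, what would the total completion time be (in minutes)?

Critical path before the change: Deps→Lint→Docs = 10+7+5 = 22 giving 22 minutes.
Publish is off the critical path — its longest chain is 19 minutes, giving 3 of slack.
The critical path is still Deps→Lint→Docs; finish is now 22 minutes.

22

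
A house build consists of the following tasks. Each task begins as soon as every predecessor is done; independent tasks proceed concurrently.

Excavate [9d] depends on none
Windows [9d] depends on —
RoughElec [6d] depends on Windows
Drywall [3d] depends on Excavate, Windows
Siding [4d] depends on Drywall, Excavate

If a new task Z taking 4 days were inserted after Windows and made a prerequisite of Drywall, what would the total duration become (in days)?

Originally the job takes 16 days.
With Z inserted, Drywall now waits for max(Excavate, Windows, Z).
New critical path: Windows→Z→Drywall→Siding = 9+4+3+4 = 20 ⇒ 20 days.

20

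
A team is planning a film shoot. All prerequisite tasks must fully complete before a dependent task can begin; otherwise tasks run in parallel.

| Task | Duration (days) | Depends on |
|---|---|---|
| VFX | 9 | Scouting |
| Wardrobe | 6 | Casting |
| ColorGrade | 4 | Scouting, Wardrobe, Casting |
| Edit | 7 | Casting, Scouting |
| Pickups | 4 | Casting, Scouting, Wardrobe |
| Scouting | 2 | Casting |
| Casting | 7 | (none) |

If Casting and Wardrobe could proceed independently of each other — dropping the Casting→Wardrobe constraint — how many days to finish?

18

With the dependency in place, Casting→Scouting→VFX = 7+2+9 = 18 sets the finish at 18 days.
Without Casting→Wardrobe, Wardrobe's earliest start moves from 7 to 0.
New critical path: Casting→Scouting→VFX = 7+2+9 = 18 ⇒ 18 days.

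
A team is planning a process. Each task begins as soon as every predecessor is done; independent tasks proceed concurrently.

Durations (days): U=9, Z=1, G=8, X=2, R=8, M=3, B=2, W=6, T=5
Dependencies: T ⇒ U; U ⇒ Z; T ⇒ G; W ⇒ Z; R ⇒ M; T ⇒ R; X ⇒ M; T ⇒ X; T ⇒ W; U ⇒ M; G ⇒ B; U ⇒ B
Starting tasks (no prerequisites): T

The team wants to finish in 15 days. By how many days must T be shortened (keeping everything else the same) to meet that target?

Current finish: 17 days; target: 15.
T is on every critical path, so each day cut from T cuts the finish by one (this holds down to a finish of 13).
Need 17 − 15 = 2 days off T → T becomes 3 days, finish becomes 15.

2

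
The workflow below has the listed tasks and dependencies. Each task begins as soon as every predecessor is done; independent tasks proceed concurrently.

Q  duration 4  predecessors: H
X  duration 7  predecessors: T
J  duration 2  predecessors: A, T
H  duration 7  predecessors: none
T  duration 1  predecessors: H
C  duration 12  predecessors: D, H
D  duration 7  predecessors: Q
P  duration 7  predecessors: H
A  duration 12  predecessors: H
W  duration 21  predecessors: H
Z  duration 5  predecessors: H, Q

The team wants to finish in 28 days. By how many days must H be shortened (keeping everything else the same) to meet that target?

Current finish: 30 days; target: 28.
H is on every critical path, so each day cut from H cuts the finish by one (this holds down to a finish of 24).
Need 30 − 28 = 2 days off H → H becomes 5 days, finish becomes 28.

2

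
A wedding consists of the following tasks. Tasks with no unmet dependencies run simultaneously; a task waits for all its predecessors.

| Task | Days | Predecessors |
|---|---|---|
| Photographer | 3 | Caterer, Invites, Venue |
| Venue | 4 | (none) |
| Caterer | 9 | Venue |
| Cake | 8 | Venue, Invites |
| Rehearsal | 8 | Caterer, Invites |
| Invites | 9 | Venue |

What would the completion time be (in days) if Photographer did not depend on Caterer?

21

Before: longest chain Venue→Caterer→Rehearsal = 4+9+8 = 21, finish 21.
Dropping Caterer→Photographer doesn't change Photographer's earliest start (13); another predecessor still binds.
New critical path: Venue→Caterer→Rehearsal = 4+9+8 = 21 ⇒ 21 days.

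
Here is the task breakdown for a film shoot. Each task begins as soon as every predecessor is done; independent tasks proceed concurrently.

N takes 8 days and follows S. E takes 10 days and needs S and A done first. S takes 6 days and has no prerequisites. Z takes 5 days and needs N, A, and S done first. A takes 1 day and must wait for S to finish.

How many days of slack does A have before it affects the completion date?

The longest chain is S→N→Z = 6+8+5 = 19; overall finish 19 days.
A finishes as early as 7 and must finish by 9.
Slack of A = 8 − 6 = 2 days.

2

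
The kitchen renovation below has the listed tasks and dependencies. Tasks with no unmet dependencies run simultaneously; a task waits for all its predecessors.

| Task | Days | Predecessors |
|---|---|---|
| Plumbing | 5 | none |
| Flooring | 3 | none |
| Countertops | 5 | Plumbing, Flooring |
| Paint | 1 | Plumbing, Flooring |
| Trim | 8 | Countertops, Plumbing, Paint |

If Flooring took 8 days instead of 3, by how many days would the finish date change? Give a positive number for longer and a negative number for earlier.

Critical path before the change: Plumbing→Countertops→Trim = 5+5+8 = 18 giving 18 days.
The longest path through Flooring is only 16 days, so Flooring has float 2.
The binding chain switches to Flooring→Countertops→Trim = 8+5+8 = 21; finish 21 days.
Change in finish: 21 − 18 = +3 days.

3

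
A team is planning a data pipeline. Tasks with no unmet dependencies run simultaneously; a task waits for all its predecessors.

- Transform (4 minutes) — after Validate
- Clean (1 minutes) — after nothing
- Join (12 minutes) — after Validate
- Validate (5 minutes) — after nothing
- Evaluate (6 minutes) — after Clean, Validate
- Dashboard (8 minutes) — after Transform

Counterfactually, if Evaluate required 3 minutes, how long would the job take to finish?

Actual critical path: Validate→Join = 5+12 = 17 ⇒ 17 minutes.
Evaluate is off the critical path — its longest chain is 11 minutes, giving 6 of slack.
The critical path is still Validate→Join; finish is now 17 minutes.

17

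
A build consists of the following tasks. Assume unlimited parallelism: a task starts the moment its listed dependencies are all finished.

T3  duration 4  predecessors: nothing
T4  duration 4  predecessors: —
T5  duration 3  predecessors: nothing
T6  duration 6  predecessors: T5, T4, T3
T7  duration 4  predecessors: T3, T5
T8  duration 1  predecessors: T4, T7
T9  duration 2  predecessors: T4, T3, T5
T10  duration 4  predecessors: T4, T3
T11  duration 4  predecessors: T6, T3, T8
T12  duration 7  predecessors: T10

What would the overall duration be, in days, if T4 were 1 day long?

Baseline: T4→T10→T12 = 4+4+7 = 15 → 15 days.
T4 lies on that path, so at 1 day the path becomes 12 days.
New critical path: T3→T10→T12 = 4+4+7 = 15 ⇒ 15 days.

15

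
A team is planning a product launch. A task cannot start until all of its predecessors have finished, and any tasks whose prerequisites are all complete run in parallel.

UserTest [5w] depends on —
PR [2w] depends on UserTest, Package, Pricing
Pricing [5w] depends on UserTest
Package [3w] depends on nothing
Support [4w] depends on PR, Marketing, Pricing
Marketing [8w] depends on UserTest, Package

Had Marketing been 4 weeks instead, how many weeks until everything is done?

Baseline: UserTest→Marketing→Support = 5+8+4 = 17 → 17 weeks.
Since Marketing is critical, the -4 change carries straight to that chain (now 13 weeks).
The binding chain switches to UserTest→Pricing→PR→Support = 5+5+2+4 = 16; finish 16 weeks.

16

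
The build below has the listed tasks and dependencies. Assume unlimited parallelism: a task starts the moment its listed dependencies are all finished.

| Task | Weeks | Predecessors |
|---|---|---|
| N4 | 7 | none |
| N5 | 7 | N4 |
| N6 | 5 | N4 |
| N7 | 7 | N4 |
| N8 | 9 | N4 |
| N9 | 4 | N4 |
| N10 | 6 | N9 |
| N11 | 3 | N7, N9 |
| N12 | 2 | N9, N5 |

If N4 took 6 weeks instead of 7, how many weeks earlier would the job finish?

Critical path before the change: N4→N7→N11 = 7+7+3 = 17 giving 17 weeks.
N4 lies on that path, so at 6 weeks the path becomes 16 weeks.
The critical path is still N4→N7→N11; finish is now 16 weeks.
Change in finish: 16 − 17 = -1 weeks.

1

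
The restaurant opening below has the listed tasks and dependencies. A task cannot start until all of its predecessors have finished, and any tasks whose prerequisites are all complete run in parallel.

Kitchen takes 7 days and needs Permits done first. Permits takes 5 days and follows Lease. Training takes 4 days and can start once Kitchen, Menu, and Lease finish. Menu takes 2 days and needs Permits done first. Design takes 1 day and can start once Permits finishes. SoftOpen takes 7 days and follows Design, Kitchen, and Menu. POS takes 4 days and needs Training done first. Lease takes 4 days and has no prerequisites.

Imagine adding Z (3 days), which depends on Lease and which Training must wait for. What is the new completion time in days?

Originally the plan takes 24 days.
With Z inserted, Training now waits for max(Kitchen, Menu, Lease, Z).
New critical path: Lease→Permits→Kitchen→Training→POS = 4+5+7+4+4 = 24 ⇒ 24 days.

24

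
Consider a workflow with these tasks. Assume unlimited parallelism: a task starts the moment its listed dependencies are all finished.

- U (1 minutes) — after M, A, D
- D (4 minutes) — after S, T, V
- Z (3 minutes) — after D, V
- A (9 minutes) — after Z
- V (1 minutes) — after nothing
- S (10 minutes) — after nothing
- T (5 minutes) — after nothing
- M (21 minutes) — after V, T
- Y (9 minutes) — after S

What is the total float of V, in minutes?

4

Critical path: S→D→Z→A→U = 10+4+3+9+1 = 27, so the finish is 27 minutes.
Longest path through V: 23 minutes (earliest finish 1, latest finish 5).
Float = 27 − 23 = 4.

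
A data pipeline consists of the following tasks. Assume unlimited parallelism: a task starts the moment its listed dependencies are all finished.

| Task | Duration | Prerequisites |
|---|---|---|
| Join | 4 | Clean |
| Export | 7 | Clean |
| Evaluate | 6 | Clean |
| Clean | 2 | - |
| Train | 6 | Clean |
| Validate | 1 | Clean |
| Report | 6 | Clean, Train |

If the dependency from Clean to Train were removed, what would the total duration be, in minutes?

With the dependency in place, Clean→Train→Report = 2+6+6 = 14 sets the finish at 14 minutes.
Without Clean→Train, Train's earliest start moves from 2 to 0.
The longest chain is now Train→Report = 6+6 = 12, so the data pipeline takes 12 minutes.

12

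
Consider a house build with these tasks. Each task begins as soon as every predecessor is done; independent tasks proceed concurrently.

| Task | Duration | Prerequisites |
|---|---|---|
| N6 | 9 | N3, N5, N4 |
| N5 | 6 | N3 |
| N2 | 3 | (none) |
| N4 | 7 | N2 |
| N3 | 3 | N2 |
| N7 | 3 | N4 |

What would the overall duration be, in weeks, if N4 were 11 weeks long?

23

Actual critical path: N2→N3→N5→N6 = 3+3+6+9 = 21 ⇒ 21 weeks.
The longest path through N4 is only 19 weeks, so N4 has float 2.
New critical path: N2→N4→N6 = 3+11+9 = 23 ⇒ 23 weeks.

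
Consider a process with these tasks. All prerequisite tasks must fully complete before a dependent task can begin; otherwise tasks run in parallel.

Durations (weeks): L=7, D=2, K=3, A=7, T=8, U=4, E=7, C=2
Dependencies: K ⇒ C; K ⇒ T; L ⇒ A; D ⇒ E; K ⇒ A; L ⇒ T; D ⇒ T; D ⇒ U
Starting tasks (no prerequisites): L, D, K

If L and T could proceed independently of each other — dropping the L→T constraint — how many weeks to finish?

14

Original critical path: L→T = 7+8 = 15 ⇒ 15 weeks.
Without L→T, T's earliest start moves from 7 to 3.
The longest chain is now L→A = 7+7 = 14, so the project takes 14 weeks.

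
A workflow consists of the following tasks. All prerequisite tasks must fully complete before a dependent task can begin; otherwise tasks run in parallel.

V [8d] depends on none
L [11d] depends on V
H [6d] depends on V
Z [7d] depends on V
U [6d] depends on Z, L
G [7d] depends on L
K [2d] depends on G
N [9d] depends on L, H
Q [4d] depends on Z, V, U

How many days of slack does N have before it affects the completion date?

1

The longest chain is V→L→U→Q = 8+11+6+4 = 29; overall finish 29 days.
N finishes as early as 28 and must finish by 29.
Float = 29 − 28 = 1.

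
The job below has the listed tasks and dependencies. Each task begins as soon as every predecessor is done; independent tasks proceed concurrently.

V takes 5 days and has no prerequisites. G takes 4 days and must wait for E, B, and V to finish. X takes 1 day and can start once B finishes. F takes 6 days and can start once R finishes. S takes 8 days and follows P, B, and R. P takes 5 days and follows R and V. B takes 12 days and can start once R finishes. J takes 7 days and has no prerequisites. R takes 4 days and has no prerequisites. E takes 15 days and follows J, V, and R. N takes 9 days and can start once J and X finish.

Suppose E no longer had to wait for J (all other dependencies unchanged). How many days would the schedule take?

26

With the dependency in place, R→B→X→N = 4+12+1+9 = 26 sets the finish at 26 days.
Without J→E, E's earliest start moves from 7 to 5.
After: R→B→X→N = 4+12+1+9 = 26 → 26 days.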